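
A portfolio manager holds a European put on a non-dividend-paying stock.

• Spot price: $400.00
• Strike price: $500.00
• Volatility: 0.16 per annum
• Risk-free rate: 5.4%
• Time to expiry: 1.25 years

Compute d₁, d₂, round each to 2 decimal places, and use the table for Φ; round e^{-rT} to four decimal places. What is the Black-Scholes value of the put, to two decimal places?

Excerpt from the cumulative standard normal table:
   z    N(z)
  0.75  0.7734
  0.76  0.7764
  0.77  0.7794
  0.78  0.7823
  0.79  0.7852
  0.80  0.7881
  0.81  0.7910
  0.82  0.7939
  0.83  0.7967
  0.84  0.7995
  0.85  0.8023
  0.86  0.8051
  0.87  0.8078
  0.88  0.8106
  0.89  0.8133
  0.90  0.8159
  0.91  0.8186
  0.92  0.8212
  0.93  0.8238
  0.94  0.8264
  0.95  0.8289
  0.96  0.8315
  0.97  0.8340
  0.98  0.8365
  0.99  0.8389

T = 1.25;  σ√T = 0.1789
d₁ = [ln(400/500) + (0.054 + 0.16²/2)·1.25] / 0.1789 = [-0.2231 + 0.0835] / 0.1789 = -0.7806 which rounds to -0.78
d₂ = d₁ − σ√T = -0.7806 − 0.1789 = -0.9595 which rounds to -0.96
exp(−rT) = exp(−0.054·1.25) = 0.9347
N(−d₂) = N(0.96) = 0.8315;  N(−d₁) = N(0.78) = 0.7823
P = 500·0.9347·0.8315 − 400·0.7823 = 388.6015 − 312.9200 = 75.6815

$75.68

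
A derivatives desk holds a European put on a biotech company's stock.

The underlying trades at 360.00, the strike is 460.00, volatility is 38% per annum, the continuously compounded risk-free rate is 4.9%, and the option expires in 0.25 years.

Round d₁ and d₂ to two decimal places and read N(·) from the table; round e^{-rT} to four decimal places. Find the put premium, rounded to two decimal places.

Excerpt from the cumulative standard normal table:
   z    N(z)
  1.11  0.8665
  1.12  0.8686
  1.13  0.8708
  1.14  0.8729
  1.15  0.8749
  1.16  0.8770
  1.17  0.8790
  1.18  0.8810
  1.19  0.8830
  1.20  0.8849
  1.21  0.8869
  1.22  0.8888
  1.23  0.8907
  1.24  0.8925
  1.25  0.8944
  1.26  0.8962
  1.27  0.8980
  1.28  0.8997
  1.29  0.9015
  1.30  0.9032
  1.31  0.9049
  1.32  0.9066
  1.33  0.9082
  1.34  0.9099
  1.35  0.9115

σ√T = 0.38·√0.25 = 0.1900
d₁ = [ln(360/460) + (0.049 + 0.38²/2)·0.25] / 0.1900 = [-0.2451 + 0.0303] / 0.1900 = -1.1306 → -1.13
d₂ = d₁ − σ√T = -1.1306 − 0.1900 = -1.3206 → -1.32
exp(−rT) = exp(−0.049·0.25) = 0.9878
N(−d₂) = N(1.32) = 0.9066;  N(−d₁) = N(1.13) = 0.8708
P = 460·0.9878·0.9066 − 360·0.8708 = 411.9482 − 313.4880 = 98.4602

98.46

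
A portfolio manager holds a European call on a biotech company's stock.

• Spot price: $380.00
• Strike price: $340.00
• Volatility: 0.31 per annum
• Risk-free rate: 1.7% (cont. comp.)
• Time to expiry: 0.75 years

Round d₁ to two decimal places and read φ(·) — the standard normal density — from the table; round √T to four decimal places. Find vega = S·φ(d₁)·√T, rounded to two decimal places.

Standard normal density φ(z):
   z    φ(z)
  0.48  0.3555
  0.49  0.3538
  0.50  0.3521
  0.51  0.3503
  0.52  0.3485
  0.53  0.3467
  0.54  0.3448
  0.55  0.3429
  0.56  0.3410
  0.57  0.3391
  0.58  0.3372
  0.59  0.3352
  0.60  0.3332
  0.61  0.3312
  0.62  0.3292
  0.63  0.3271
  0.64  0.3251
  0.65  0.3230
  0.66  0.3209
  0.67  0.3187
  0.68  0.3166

109.65

T = 0.75;  σ√T = 0.2685
d₁ = [ln(380/340) + (0.017 + 0.31²/2)·0.75] / 0.2685 = [0.1112 + 0.0488] / 0.2685 = 0.5960 ≈ 0.60
√T = √0.75 = 0.8660
φ(d₁) = φ(0.60) = 0.3332
vega = S·φ(d₁)·√T = 380·0.3332·0.8660 = 109.6495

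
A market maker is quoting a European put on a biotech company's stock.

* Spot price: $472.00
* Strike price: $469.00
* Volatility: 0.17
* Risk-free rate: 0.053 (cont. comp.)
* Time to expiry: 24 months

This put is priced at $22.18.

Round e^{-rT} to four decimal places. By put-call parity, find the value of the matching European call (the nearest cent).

$72.36

exp(−rT) = exp(−0.053·2) = 0.8994
Put-call parity: C − P = S − K·e^(−rT) = 472 − 469·0.8994 = 472 − 421.8186 = 50.1814
C = P + (C − P) = 22.18 + (50.1814) = 72.3614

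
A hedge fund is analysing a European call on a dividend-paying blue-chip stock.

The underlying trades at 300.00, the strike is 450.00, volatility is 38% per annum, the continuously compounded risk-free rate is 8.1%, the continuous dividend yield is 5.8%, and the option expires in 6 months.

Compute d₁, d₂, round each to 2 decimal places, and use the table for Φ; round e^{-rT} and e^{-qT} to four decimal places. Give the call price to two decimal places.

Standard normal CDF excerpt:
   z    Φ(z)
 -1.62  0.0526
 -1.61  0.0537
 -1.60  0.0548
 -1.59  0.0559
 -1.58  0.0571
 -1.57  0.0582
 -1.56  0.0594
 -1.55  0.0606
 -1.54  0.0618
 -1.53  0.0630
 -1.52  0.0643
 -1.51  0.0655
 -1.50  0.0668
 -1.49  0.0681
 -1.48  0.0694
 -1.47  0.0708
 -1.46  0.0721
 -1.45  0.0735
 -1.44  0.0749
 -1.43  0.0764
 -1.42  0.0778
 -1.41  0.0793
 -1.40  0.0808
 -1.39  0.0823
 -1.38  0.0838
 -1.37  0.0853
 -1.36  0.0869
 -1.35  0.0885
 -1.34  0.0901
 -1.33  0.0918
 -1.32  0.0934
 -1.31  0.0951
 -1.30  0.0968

T = 0.5;  σ√T = 0.2687
ln(S/K) + (r − q + σ²/2)T = ln(300/450) + (0.081 − 0.058 + 0.38²/2)·0.5 = -0.4055 + 0.0476 = -0.3579
d₁ = -0.3579 / 0.2687 = -1.3318 which rounds to -1.33
d₂ = d₁ − σ√T = -1.3318 − 0.2687 = -1.6005 which rounds to -1.60
exp(−qT) = exp(−0.058·0.5) = 0.9714;  exp(−rT) = exp(−0.081·0.5) = 0.9603
N(d₁) = N(-1.33) = 0.0918;  N(d₂) = N(-1.60) = 0.0548
C = 300·0.9714·0.0918 − 450·0.9603·0.0548 = 26.7524 − 23.6810 = 3.0714

3.07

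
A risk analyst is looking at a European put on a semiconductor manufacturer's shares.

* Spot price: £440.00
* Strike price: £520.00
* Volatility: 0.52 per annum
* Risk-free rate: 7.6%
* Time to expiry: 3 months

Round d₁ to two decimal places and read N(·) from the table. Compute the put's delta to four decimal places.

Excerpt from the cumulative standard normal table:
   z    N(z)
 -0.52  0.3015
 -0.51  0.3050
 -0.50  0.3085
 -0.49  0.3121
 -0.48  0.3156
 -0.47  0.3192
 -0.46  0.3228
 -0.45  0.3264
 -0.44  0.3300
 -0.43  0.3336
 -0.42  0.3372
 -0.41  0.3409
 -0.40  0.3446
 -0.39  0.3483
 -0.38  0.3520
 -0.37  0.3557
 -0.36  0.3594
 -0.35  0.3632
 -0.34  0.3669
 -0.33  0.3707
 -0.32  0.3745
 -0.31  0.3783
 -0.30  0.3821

σ√T = 0.52 × 0.5000 = 0.2600
d₁ = [ln(440/520) + (0.076 + 0.52²/2)·0.25] / 0.2600 = [-0.1671 + 0.0528] / 0.2600 = -0.4394 ≈ -0.44
N(d₁) = N(-0.44) = 0.3300
Δ_put = N(d₁) − 1 = 0.3300 − 1 = -0.6700

-0.6700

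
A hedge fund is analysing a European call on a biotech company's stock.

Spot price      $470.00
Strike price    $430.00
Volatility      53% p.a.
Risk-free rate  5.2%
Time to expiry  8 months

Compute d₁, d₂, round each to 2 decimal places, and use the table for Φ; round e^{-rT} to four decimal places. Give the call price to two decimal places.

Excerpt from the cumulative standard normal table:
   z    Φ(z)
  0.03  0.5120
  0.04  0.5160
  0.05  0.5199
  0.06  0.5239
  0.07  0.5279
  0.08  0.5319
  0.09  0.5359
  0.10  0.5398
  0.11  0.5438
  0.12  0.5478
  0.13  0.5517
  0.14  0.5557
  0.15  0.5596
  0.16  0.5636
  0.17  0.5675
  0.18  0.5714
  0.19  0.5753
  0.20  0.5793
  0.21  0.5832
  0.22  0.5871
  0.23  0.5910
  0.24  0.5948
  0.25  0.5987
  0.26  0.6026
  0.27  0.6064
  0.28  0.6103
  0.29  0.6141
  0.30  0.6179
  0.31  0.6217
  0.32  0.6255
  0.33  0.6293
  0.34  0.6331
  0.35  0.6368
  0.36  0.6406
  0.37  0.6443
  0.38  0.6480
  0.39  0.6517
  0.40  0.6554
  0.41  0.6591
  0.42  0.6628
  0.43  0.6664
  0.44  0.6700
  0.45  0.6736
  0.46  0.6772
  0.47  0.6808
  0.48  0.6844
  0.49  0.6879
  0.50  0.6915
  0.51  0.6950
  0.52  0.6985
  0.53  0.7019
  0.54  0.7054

T = 0.6667;  σ√T = 0.4327
d₁ = [ln(470/430) + (0.052 + ½·0.53²)·0.6667] / (σ√T) = (0.0889 + 0.1283) / 0.4327 = 0.5020 ≈ 0.50
d₂ = 0.5020 − 0.4327 = 0.0693 ≈ 0.07
e^(−rT) = e^(−0.052·0.6667) = 0.9659
N(d₁) = N(0.50) = 0.6915;  N(d₂) = N(0.07) = 0.5279
C = 470·0.6915 − 430·0.9659·0.5279 = 325.0050 − 219.2564 = 105.7486

$105.75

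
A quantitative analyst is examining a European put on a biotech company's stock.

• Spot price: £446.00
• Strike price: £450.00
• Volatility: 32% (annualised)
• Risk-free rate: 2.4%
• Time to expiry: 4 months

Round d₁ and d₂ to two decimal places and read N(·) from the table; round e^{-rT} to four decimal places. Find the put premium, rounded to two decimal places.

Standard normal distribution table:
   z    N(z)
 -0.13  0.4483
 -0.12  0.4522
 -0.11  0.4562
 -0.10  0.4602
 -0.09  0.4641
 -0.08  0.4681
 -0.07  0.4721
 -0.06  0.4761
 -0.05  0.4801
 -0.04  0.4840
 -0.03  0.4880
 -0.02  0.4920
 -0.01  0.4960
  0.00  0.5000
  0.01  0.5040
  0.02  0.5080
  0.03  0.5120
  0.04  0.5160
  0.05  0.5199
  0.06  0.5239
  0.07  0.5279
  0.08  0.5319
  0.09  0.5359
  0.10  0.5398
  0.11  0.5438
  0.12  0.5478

£33.98

T = 0.3333;  σ√T = 0.1848
d₁ = [ln(446/450) + (0.024 + ½·0.32²)·0.3333] / (σ√T) = (-0.0089 + 0.0251) / 0.1848 = 0.0873 ≈ 0.09
d₂ = 0.0873 − 0.1848 = -0.0974 ≈ -0.10
exp(−rT) = exp(−0.024·0.3333) = 0.9920
N(−d₂) = N(0.10) = 0.5398;  N(−d₁) = N(-0.09) = 0.4641
P = 450·0.9920·0.5398 − 446·0.4641 = 240.9667 − 206.9886 = 33.9781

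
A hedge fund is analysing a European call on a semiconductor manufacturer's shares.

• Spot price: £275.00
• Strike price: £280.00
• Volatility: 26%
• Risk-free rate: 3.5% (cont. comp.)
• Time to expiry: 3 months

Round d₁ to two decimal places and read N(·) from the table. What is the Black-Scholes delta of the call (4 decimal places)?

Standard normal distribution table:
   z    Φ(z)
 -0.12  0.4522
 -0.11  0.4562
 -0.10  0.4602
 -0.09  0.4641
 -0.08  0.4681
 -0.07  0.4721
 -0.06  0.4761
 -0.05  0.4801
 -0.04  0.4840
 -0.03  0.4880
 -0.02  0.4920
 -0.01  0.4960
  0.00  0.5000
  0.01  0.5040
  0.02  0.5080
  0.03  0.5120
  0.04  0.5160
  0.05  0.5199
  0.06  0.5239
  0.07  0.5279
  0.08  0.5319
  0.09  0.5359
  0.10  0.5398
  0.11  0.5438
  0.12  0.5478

0.4960

T = 0.25;  σ√T = 0.1300
d₁ = [ln(275/280) + (0.035 + 0.26²/2)·0.25] / 0.1300 = [-0.0180 + 0.0172] / 0.1300 = -0.0063 → -0.01
N(d₁) = N(-0.01) = 0.4960
Δ_call = N(d₁) = 0.4960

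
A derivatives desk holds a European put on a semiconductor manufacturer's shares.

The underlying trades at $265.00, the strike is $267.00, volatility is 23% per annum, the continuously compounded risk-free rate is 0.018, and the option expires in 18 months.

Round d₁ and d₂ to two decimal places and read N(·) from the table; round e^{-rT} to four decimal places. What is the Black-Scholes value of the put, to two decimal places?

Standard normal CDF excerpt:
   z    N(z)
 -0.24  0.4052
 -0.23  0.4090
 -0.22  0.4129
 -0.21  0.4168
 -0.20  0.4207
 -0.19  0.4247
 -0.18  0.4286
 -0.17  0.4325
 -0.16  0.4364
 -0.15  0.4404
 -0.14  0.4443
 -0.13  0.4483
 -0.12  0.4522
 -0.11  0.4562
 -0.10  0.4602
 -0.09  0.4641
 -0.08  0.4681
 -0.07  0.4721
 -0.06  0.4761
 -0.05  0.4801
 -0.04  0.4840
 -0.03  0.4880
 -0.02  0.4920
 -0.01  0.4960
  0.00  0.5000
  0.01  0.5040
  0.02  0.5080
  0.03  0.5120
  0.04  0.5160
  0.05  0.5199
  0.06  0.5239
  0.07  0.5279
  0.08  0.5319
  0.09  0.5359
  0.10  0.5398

T = 1.5;  σ√T = 0.2817
d₁ = [ln(265/267) + (0.018 + 0.23²/2)·1.5] / 0.2817 = [-0.0075 + 0.0667] / 0.2817 = 0.2100 which rounds to 0.21
d₂ = d₁ − σ√T = 0.2100 − 0.2817 = -0.0717 which rounds to -0.07
e^(−rT) = e^(−0.018·1.5) = 0.9734
N(−d₂) = N(0.07) = 0.5279;  N(−d₁) = N(-0.21) = 0.4168
P = 267·0.9734·0.5279 − 265·0.4168 = 137.2000 − 110.4520 = 26.7480

$26.75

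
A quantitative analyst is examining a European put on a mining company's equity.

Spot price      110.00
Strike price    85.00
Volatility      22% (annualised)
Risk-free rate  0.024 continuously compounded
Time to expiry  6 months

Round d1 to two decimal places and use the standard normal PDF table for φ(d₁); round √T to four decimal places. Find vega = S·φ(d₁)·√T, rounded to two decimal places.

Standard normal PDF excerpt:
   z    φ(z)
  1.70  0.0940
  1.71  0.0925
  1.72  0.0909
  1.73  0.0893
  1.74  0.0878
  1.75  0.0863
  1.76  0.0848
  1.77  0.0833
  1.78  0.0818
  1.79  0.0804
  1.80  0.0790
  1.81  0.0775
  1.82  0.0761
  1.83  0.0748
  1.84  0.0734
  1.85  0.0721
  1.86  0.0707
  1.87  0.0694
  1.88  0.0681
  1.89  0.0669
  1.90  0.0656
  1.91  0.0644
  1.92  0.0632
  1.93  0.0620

6.03

T = 0.5;  σ√T = 0.1556
ln(S/K) + (r + σ²/2)T = ln(110/85) + (0.024 + 0.22²/2)·0.5 = 0.2578 + 0.0241 = 0.2819
d₁ = 0.2819 / 0.1556 = 1.8123 → 1.81
√T = √0.5 = 0.7071
φ(d₁) = φ(1.81) = 0.0775
vega = S·φ(d₁)·√T = 110·0.0775·0.7071 = 6.0280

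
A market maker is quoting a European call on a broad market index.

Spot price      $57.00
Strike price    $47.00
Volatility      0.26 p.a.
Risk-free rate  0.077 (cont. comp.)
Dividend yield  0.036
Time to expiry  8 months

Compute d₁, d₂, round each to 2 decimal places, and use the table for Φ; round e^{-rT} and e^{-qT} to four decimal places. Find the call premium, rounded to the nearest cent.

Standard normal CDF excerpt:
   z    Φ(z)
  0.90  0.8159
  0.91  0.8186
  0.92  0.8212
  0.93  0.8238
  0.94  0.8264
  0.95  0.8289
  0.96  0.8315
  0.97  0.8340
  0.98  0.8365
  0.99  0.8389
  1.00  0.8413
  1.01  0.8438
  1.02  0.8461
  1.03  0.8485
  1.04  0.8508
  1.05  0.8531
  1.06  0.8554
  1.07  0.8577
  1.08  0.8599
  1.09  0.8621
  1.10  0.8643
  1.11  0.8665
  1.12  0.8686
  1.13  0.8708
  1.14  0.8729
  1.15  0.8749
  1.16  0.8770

T = 0.6667;  σ√T = 0.2123
d₁ = [ln(57/47) + (0.077 − 0.036 + ½·0.26²)·0.6667] / (σ√T) = (0.1929 + 0.0499) / 0.2123 = 1.1436 ≈ 1.14
d₂ = 1.1436 − 0.2123 = 0.9313 ≈ 0.93
e^(−qT) = e^(−0.036·0.6667) = 0.9763;  e^(−rT) = e^(−0.077·0.6667) = 0.9500
N(d₁) = N(1.14) = 0.8729;  N(d₂) = N(0.93) = 0.8238
C = 57·0.9763·0.8729 − 47·0.9500·0.8238 = 48.5761 − 36.7827 = 11.7934

$11.79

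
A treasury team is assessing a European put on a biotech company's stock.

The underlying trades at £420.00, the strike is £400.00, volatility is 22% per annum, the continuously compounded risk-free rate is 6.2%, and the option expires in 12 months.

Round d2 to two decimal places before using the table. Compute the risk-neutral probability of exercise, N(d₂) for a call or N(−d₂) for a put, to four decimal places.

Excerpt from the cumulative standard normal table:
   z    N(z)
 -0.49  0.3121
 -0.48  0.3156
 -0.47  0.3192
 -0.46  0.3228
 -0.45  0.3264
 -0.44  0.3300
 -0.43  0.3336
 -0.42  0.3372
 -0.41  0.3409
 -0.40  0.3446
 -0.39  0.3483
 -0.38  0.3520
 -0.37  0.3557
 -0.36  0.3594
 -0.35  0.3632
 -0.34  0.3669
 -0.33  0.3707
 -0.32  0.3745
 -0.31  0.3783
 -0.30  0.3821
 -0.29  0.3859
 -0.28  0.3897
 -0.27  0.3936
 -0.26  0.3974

0.3483

σ√T = 0.22 × 1.0000 = 0.2200
ln(S/K) + (r + σ²/2)T = ln(420/400) + (0.062 + 0.22²/2)·1 = 0.0488 + 0.0862 = 0.1350
d₁ = 0.1350 / 0.2200 = 0.6136 → 0.61
d₂ = d₁ − σ√T = 0.6136 − 0.2200 = 0.3936 → 0.39
Pr(exercise) under Q = N(−d₂) = N(-0.39) = 0.3483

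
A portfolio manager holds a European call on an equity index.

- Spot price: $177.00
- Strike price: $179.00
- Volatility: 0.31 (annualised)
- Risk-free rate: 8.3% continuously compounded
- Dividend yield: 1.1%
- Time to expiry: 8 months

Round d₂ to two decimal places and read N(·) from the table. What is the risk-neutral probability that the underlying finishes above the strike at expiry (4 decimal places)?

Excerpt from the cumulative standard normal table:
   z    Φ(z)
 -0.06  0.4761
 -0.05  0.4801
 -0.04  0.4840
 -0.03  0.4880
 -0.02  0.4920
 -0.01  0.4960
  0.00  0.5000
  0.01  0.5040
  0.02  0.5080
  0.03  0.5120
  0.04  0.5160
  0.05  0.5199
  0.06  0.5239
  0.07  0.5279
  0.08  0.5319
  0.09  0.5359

T = 0.6667;  σ√T = 0.2531
d₁ = [ln(177/179) + (0.083 − 0.011 + 0.31²/2)·0.6667] / 0.2531 = [-0.0112 + 0.0800] / 0.2531 = 0.2718 ≈ 0.27
d₂ = d₁ − σ√T = 0.2718 − 0.2531 = 0.0187 ≈ 0.02
Risk-neutral Pr[S_T > K] = N(d₂) = N(0.02) = 0.5080

0.5080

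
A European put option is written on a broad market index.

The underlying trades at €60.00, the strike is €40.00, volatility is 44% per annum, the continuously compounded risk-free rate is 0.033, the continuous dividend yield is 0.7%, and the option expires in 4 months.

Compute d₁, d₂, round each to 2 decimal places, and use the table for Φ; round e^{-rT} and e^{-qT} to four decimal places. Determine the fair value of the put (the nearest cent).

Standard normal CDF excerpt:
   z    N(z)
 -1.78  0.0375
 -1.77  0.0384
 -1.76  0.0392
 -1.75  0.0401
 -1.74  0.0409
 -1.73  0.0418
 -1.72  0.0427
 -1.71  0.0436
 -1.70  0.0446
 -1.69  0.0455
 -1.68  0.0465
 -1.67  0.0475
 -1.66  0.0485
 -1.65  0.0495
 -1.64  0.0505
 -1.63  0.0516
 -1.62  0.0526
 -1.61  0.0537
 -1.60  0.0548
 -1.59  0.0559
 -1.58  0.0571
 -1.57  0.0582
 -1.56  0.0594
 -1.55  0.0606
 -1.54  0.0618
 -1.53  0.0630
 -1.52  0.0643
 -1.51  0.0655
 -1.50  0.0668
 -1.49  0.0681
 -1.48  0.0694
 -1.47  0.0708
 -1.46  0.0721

€0.30

T = 0.3333;  σ√T = 0.2540
ln(S/K) + (r − q + σ²/2)T = ln(60/40) + (0.033 − 0.007 + 0.44²/2)·0.3333 = 0.4055 + 0.0409 = 0.4464
d₁ = 0.4464 / 0.2540 = 1.7572 ≈ 1.76
d₂ = d₁ − σ√T = 1.7572 − 0.2540 = 1.5032 ≈ 1.50
e^(−qT) = e^(−0.007·0.3333) = 0.9977;  e^(−rT) = e^(−0.033·0.3333) = 0.9891
P = 40·0.9891·N(-1.50) − 60·0.9977·N(-1.76) = 40·0.9891·0.0668 − 60·0.9977·0.0392 = 2.6429 − 2.3466 = 0.2963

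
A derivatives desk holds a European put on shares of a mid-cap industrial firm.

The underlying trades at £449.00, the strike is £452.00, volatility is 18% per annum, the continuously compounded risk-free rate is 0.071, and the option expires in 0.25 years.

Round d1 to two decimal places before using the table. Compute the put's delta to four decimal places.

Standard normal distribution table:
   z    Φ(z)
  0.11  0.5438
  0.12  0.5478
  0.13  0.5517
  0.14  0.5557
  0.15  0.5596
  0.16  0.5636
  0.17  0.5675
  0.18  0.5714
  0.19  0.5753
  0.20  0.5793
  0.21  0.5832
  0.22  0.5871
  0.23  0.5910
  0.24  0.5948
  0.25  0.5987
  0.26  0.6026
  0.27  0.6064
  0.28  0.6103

σ√T = 0.18·√0.25 = 0.0900
d₁ = [ln(449/452) + (0.071 + 0.18²/2)·0.25] / 0.0900 = [-0.0067 + 0.0218] / 0.0900 = 0.1682 → 0.17
N(d₁) = N(0.17) = 0.5675
Δ_put = N(d₁) − 1 = 0.5675 − 1 = -0.4325

-0.4325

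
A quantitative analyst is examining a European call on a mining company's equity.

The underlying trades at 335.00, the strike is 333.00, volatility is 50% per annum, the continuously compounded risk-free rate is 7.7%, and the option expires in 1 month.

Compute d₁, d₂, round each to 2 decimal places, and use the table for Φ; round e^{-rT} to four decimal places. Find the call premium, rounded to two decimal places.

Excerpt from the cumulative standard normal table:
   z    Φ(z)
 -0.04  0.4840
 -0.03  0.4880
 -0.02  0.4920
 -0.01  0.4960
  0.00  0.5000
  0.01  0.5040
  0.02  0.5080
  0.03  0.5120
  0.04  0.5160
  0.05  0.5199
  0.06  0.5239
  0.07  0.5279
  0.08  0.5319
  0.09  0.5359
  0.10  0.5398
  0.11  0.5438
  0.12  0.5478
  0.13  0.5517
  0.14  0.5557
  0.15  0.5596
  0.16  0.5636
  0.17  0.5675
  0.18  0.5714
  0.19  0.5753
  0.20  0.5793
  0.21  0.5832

22.05

σ√T = 0.5 × 0.2887 = 0.1443
ln(S/K) + (r + σ²/2)T = ln(335/333) + (0.077 + 0.5²/2)·0.08333 = 0.0060 + 0.0168 = 0.0228
d₁ = 0.0228 / 0.1443 = 0.1581 which rounds to 0.16
d₂ = d₁ − σ√T = 0.1581 − 0.1443 = 0.0138 which rounds to 0.01
exp(−rT) = exp(−0.077·0.08333) = 0.9936
N(d₁) = N(0.16) = 0.5636;  N(d₂) = N(0.01) = 0.5040
C = 335·0.5636 − 333·0.9936·0.5040 = 188.8060 − 166.7579 = 22.0481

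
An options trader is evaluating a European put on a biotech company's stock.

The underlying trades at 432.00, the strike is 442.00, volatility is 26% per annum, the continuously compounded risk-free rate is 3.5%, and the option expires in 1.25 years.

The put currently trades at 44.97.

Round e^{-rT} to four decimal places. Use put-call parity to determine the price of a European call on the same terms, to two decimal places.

e^(−rT) = e^(−0.035·1.25) = 0.9572
Put-call parity: C − P = S − K·e^(−rT) = 432 − 442·0.9572 = 432 − 423.0824 = 8.9176
C = P + (C − P) = 44.97 + (8.9176) = 53.8876

53.89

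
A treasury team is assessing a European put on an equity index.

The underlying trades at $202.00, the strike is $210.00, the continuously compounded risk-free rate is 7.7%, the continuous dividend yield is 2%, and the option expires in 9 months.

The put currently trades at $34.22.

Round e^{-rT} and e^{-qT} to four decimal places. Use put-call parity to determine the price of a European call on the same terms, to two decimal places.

$34.99

exp(−qT) = exp(−0.02·0.75) = 0.9851;  exp(−rT) = exp(−0.077·0.75) = 0.9439
Put-call parity: C − P = S·e^(−qT) − K·e^(−rT) = 202·0.9851 − 210·0.9439 = 198.9902 − 198.2190 = 0.7712
C = P + (C − P) = 34.22 + (0.7712) = 34.9912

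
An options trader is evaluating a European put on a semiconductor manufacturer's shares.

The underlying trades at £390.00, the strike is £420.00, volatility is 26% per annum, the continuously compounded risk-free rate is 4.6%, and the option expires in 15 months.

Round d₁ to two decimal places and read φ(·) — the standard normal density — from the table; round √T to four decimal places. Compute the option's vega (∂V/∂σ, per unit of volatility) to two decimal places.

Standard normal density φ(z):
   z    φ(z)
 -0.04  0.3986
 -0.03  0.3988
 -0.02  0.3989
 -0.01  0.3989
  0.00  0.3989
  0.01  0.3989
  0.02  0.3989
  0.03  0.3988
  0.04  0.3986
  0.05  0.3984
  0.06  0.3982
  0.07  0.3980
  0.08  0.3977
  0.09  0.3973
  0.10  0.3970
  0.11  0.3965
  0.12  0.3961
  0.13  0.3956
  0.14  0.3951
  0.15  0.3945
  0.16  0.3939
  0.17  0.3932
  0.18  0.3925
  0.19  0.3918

173.23

σ√T = 0.26·√1.25 = 0.2907
d₁ = [ln(390/420) + (0.046 + 0.26²/2)·1.25] / 0.2907 = [-0.0741 + 0.0998] / 0.2907 = 0.0882 ⇒ 0.09
√T = √1.25 = 1.1180
φ(d₁) = φ(0.09) = 0.3973
vega = S·φ(d₁)·√T = 390·0.3973·1.1180 = 173.2307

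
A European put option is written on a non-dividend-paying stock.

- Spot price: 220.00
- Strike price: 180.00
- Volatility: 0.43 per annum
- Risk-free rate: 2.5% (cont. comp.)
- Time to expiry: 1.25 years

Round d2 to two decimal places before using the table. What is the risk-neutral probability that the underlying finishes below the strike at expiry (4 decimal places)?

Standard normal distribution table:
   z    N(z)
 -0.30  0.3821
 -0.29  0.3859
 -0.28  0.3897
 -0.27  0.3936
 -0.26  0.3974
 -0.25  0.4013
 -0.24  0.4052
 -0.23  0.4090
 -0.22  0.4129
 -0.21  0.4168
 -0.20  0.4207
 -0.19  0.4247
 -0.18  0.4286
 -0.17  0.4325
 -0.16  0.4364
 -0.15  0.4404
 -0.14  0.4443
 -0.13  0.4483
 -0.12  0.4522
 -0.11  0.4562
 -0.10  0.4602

0.4052

σ√T = 0.43 × 1.1180 = 0.4808
d₁ = [ln(220/180) + (0.025 + 0.43²/2)·1.25] / 0.4808 = [0.2007 + 0.1468] / 0.4808 = 0.7228 which rounds to 0.72
d₂ = d₁ − σ√T = 0.7228 − 0.4808 = 0.2420 which rounds to 0.24
Pr(exercise) under Q = N(−d₂) = N(-0.24) = 0.4052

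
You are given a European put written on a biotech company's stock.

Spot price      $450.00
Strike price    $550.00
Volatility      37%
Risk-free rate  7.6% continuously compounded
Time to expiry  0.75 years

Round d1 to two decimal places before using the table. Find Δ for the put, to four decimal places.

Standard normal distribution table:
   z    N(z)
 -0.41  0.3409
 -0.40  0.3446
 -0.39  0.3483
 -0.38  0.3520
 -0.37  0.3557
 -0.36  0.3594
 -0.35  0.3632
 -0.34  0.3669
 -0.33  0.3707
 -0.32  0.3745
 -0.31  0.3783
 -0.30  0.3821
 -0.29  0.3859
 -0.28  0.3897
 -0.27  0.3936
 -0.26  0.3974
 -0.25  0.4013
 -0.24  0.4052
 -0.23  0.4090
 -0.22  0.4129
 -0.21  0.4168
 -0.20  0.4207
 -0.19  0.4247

T = 0.75;  σ√T = 0.3204
d₁ = [ln(450/550) + (0.076 + 0.37²/2)·0.75] / 0.3204 = [-0.2007 + 0.1083] / 0.3204 = -0.2882 which rounds to -0.29
N(d₁) = N(-0.29) = 0.3859
Δ_put = N(d₁) − 1 = 0.3859 − 1 = -0.6141

-0.6141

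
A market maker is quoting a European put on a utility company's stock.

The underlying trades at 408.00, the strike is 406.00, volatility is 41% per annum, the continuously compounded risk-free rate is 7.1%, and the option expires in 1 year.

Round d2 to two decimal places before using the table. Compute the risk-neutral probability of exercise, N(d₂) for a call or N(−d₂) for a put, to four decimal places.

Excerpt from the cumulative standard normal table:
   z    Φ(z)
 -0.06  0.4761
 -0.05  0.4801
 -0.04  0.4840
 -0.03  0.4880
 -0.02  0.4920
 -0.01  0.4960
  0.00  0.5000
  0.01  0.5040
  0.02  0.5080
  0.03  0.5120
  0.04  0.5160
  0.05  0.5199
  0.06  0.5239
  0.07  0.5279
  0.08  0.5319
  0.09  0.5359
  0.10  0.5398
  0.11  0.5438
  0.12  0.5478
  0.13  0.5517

0.5080

σ√T = 0.41 × 1.0000 = 0.4100
d₁ = [ln(408/406) + (0.071 + ½·0.41²)·1] / (σ√T) = (0.0049 + 0.1550) / 0.4100 = 0.3902 which rounds to 0.39
d₂ = 0.3902 − 0.4100 = -0.0198 which rounds to -0.02
Risk-neutral Pr[S_T < K] = N(−d₂) = N(0.02) = 0.5080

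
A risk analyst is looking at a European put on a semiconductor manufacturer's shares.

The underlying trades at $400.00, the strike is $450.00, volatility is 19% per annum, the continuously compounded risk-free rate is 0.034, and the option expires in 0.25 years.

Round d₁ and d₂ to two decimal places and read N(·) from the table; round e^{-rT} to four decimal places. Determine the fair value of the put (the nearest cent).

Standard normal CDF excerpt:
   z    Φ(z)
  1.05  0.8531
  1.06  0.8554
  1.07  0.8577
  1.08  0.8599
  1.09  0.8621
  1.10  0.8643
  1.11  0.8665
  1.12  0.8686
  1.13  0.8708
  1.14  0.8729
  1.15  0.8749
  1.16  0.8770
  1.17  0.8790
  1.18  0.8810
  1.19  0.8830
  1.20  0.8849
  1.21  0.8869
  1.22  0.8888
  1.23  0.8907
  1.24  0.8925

T = 0.25;  σ√T = 0.0950
ln(S/K) + (r + σ²/2)T = ln(400/450) + (0.034 + 0.19²/2)·0.25 = -0.1178 + 0.0130 = -0.1048
d₁ = -0.1048 / 0.0950 = -1.1028 → -1.10
d₂ = d₁ − σ√T = -1.1028 − 0.0950 = -1.1978 → -1.20
e^(−rT) = e^(−0.034·0.25) = 0.9915
P = 450·0.9915·N(1.20) − 400·N(1.10) = 450·0.9915·0.8849 − 400·0.8643 = 394.8203 − 345.7200 = 49.1003

$49.10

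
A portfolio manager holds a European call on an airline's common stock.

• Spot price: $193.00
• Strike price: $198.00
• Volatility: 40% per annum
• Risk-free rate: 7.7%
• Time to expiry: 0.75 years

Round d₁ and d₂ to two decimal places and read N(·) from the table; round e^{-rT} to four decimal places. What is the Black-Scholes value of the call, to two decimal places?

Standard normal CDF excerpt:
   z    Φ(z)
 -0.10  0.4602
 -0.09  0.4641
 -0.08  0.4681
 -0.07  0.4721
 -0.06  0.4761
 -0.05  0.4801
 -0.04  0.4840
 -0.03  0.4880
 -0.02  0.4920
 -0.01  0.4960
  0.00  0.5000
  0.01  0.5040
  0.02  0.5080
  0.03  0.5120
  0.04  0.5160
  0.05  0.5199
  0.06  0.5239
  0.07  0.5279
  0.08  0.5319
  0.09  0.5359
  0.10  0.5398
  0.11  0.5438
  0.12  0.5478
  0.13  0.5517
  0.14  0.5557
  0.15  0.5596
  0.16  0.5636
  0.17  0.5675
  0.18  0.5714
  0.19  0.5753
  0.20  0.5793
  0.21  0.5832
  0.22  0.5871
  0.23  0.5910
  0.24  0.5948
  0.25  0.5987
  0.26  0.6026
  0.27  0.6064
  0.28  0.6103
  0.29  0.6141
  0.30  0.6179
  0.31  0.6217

σ√T = 0.4 × 0.8660 = 0.3464
d₁ = [ln(193/198) + (0.077 + 0.4²/2)·0.75] / 0.3464 = [-0.0256 + 0.1178] / 0.3464 = 0.2661 which rounds to 0.27
d₂ = d₁ − σ√T = 0.2661 − 0.3464 = -0.0803 which rounds to -0.08
e^(−rT) = e^(−0.077·0.75) = 0.9439
N(d₁) = N(0.27) = 0.6064;  N(d₂) = N(-0.08) = 0.4681
C = 193·0.6064 − 198·0.9439·0.4681 = 117.0352 − 87.4842 = 29.5510

$29.55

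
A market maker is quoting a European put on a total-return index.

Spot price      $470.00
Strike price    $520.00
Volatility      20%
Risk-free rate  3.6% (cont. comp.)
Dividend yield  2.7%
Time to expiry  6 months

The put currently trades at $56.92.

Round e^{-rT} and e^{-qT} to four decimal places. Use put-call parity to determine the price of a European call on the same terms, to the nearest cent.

$9.88

e^(−qT) = e^(−0.027·0.5) = 0.9866;  e^(−rT) = e^(−0.036·0.5) = 0.9822
Put-call parity: C − P = S·e^(−qT) − K·e^(−rT) = 470·0.9866 − 520·0.9822 = 463.7020 − 510.7440 = -47.0420
C = P + (C − P) = 56.92 + (-47.0420) = 9.8780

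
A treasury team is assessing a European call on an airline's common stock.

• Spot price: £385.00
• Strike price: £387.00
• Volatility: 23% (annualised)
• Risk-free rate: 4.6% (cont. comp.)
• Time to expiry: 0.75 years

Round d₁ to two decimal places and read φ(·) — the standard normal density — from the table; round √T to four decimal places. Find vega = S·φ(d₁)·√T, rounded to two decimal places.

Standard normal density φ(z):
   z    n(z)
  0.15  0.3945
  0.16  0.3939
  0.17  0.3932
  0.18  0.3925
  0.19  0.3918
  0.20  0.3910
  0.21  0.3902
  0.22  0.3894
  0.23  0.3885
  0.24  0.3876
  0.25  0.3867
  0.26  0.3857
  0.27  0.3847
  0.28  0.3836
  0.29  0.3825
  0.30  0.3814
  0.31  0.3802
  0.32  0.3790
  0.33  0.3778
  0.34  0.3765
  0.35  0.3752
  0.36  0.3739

128.93

σ√T = 0.23·√0.75 = 0.1992
d₁ = [ln(385/387) + (0.046 + 0.23²/2)·0.75] / 0.1992 = [-0.0052 + 0.0543] / 0.1992 = 0.2468 → 0.25
√T = √0.75 = 0.8660
φ(d₁) = φ(0.25) = 0.3867
vega = S·φ(d₁)·√T = 385·0.3867·0.8660 = 128.9296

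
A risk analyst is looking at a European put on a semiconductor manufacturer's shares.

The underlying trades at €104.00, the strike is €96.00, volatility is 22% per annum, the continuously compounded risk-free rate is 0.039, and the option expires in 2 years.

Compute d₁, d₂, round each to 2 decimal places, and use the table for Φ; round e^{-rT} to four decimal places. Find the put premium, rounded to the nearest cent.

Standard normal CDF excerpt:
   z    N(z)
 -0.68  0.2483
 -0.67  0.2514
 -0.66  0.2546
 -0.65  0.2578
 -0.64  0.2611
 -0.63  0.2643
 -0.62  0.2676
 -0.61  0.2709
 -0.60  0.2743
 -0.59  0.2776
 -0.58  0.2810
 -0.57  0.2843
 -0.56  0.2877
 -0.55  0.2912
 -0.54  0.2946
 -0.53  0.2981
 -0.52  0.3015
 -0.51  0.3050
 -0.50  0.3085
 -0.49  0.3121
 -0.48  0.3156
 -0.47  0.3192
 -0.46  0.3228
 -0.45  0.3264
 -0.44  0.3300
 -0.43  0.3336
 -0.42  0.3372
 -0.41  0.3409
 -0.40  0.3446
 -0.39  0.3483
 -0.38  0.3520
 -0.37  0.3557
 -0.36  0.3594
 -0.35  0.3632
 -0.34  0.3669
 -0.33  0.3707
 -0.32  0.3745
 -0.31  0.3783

€5.77

σ√T = 0.22 × 1.4142 = 0.3111
ln(S/K) + (r + σ²/2)T = ln(104/96) + (0.039 + 0.22²/2)·2 = 0.0800 + 0.1264 = 0.2064
d₁ = 0.2064 / 0.3111 = 0.6635 → 0.66
d₂ = d₁ − σ√T = 0.6635 − 0.3111 = 0.3524 → 0.35
e^(−rT) = e^(−0.039·2) = 0.9250
P = 96·0.9250·N(-0.35) − 104·N(-0.66) = 96·0.9250·0.3632 − 104·0.2546 = 32.2522 − 26.4784 = 5.7738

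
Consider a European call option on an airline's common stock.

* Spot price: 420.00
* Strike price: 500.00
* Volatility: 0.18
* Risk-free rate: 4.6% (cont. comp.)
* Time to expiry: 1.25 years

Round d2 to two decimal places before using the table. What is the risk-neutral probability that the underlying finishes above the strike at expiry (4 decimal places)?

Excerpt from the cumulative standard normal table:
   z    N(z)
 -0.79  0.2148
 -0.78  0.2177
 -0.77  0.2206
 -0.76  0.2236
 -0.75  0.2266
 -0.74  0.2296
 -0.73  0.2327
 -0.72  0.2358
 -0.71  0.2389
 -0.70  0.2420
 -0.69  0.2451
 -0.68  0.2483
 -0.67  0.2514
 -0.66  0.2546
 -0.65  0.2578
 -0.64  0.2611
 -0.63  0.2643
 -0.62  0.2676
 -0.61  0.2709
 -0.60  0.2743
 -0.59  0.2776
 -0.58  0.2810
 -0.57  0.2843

0.2483

σ√T = 0.18·√1.25 = 0.2012
d₁ = [ln(420/500) + (0.046 + ½·0.18²)·1.25] / (σ√T) = (-0.1744 + 0.0777) / 0.2012 = -0.4800 ⇒ -0.48
d₂ = -0.4800 − 0.2012 = -0.6813 ⇒ -0.68
Pr(exercise) under Q = N(d₂) = 0.2483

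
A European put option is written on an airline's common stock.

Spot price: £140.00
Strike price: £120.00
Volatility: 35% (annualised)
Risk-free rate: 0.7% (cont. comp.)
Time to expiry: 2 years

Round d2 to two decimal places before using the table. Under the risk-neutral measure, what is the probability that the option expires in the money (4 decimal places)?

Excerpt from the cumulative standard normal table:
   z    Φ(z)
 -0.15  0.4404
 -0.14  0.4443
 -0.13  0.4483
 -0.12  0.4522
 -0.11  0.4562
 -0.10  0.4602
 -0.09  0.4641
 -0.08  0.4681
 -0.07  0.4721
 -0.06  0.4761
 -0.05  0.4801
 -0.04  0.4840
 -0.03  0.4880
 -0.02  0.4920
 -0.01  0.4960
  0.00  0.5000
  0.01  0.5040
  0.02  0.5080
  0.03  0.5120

σ√T = 0.35 × 1.4142 = 0.4950
ln(S/K) + (r + σ²/2)T = ln(140/120) + (0.007 + 0.35²/2)·2 = 0.1542 + 0.1365 = 0.2907
d₁ = 0.2907 / 0.4950 = 0.5872 which rounds to 0.59
d₂ = d₁ − σ√T = 0.5872 − 0.4950 = 0.0922 which rounds to 0.09
Risk-neutral Pr[S_T < K] = N(−d₂) = N(-0.09) = 0.4641

0.4641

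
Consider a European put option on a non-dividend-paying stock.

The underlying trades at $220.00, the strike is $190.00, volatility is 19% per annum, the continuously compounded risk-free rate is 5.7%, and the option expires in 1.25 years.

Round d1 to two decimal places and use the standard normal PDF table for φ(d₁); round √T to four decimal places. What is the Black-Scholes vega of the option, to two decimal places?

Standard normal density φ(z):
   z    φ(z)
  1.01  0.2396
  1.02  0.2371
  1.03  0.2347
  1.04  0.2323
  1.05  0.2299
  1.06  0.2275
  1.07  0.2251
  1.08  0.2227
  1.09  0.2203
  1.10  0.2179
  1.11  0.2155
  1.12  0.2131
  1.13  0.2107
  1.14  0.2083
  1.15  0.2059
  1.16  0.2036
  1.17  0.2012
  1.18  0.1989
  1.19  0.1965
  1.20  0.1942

51.82

σ√T = 0.19·√1.25 = 0.2124
ln(S/K) + (r + σ²/2)T = ln(220/190) + (0.057 + 0.19²/2)·1.25 = 0.1466 + 0.0938 = 0.2404
d₁ = 0.2404 / 0.2124 = 1.1318 ⇒ 1.13
√T = √1.25 = 1.1180
φ(d₁) = φ(1.13) = 0.2107
vega = S·φ(d₁)·√T = 220·0.2107·1.1180 = 51.8238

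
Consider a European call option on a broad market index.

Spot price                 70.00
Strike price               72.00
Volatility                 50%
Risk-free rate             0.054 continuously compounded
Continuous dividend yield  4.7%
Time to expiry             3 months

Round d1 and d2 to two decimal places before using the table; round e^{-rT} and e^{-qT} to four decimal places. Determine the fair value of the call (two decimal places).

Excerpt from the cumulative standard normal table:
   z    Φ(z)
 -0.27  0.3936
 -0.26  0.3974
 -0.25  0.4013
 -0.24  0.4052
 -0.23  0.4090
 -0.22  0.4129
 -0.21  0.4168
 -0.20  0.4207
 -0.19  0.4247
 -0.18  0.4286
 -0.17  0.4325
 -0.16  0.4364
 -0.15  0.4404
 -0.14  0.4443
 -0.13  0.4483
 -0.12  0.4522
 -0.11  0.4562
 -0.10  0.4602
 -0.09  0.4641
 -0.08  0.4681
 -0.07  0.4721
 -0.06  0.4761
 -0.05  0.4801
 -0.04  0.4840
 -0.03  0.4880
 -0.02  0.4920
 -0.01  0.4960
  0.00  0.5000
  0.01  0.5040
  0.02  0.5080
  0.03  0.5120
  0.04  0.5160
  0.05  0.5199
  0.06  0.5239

σ√T = 0.5·√0.25 = 0.2500
d₁ = [ln(70/72) + (0.054 − 0.047 + 0.5²/2)·0.25] / 0.2500 = [-0.0282 + 0.0330] / 0.2500 = 0.0193 ⇒ 0.02
d₂ = d₁ − σ√T = 0.0193 − 0.2500 = -0.2307 ⇒ -0.23
e^(−qT) = e^(−0.047·0.25) = 0.9883;  e^(−rT) = e^(−0.054·0.25) = 0.9866
N(d₁) = N(0.02) = 0.5080;  N(d₂) = N(-0.23) = 0.4090
C = 70·0.9883·0.5080 − 72·0.9866·0.4090 = 35.1439 − 29.0534 = 6.0906

6.09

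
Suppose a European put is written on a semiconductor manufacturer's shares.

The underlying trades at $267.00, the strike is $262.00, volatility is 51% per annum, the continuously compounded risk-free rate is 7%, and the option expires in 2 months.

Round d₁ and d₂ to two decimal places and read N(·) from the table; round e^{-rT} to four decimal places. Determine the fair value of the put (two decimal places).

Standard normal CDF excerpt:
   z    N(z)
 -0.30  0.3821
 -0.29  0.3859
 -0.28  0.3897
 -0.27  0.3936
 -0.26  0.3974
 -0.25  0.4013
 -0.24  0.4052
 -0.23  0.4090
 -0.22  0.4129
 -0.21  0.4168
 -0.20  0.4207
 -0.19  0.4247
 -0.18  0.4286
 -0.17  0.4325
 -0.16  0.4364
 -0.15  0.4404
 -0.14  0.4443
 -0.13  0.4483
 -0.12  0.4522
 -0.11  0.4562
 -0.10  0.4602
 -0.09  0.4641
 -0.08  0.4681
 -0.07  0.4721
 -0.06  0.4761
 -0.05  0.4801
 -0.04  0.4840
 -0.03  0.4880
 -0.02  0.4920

$18.19

T = 0.1667;  σ√T = 0.2082
ln(S/K) + (r + σ²/2)T = ln(267/262) + (0.07 + 0.51²/2)·0.1667 = 0.0189 + 0.0333 = 0.0522
d₁ = 0.0522 / 0.2082 = 0.2509 ≈ 0.25
d₂ = d₁ − σ√T = 0.2509 − 0.2082 = 0.0427 ≈ 0.04
exp(−rT) = exp(−0.07·0.1667) = 0.9884
N(−d₂) = N(-0.04) = 0.4840;  N(−d₁) = N(-0.25) = 0.4013
P = 262·0.9884·0.4840 − 267·0.4013 = 125.3370 − 107.1471 = 18.1899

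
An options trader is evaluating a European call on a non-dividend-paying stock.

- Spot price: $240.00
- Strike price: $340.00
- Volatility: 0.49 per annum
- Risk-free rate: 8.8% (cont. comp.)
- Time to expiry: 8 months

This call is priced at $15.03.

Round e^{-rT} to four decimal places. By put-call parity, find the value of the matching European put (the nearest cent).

e^(−rT) = e^(−0.088·0.6667) = 0.9430
Put-call parity: C − P = S − K·e^(−rT) = 240 − 340·0.9430 = 240 − 320.6200 = -80.6200
P = C − (C − P) = 15.03 − (-80.6200) = 95.6500

$95.65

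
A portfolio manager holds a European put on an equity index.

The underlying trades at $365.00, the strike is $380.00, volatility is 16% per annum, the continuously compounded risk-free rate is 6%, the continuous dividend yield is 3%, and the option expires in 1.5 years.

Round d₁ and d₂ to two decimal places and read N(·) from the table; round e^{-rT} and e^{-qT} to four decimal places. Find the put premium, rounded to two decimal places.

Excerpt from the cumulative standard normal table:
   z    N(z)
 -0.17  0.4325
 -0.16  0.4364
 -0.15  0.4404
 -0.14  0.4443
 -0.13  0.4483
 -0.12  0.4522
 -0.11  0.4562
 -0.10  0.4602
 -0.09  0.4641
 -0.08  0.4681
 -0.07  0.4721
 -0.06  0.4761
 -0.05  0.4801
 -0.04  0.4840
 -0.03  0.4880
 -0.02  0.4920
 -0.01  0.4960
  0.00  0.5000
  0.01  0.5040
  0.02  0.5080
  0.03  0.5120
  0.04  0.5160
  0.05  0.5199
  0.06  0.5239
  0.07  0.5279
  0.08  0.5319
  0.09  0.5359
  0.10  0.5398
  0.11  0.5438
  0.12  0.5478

T = 1.5;  σ√T = 0.1960
d₁ = [ln(365/380) + (0.06 − 0.03 + 0.16²/2)·1.5] / 0.1960 = [-0.0403 + 0.0642] / 0.1960 = 0.1221 which rounds to 0.12
d₂ = d₁ − σ√T = 0.1221 − 0.1960 = -0.0739 which rounds to -0.07
exp(−qT) = exp(−0.03·1.5) = 0.9560;  exp(−rT) = exp(−0.06·1.5) = 0.9139
P = 380·0.9139·N(0.07) − 365·0.9560·N(-0.12) = 380·0.9139·0.5279 − 365·0.9560·0.4522 = 183.3302 − 157.7907 = 25.5395

$25.54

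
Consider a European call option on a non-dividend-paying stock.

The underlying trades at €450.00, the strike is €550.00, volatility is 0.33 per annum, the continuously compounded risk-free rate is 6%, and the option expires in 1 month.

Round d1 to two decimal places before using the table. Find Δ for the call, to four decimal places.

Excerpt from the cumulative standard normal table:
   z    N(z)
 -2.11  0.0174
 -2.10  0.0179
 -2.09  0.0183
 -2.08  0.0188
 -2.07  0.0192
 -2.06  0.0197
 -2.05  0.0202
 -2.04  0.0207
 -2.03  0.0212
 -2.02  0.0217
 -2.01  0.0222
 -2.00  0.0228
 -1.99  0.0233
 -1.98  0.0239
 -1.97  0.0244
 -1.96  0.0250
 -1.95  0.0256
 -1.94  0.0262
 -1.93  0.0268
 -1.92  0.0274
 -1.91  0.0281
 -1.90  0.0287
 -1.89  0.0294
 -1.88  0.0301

0.0222

T = 0.08333;  σ√T = 0.0953
d₁ = [ln(450/550) + (0.06 + 0.33²/2)·0.08333] / 0.0953 = [-0.2007 + 0.0095] / 0.0953 = -2.0064 → -2.01
N(d₁) = N(-2.01) = 0.0222
Δ_call = N(d₁) = 0.0222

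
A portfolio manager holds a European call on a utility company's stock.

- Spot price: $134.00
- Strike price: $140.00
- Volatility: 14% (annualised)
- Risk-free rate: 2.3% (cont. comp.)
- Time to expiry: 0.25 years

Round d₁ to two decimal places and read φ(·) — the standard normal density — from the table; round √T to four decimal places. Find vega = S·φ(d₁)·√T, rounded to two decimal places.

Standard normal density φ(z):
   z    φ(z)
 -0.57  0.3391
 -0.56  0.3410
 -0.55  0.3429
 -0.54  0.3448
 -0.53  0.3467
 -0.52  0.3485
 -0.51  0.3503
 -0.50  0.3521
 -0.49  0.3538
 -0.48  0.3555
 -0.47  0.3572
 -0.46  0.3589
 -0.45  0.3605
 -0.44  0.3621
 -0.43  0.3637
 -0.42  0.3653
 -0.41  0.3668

σ√T = 0.14 × 0.5000 = 0.0700
d₁ = [ln(134/140) + (0.023 + 0.14²/2)·0.25] / 0.0700 = [-0.0438 + 0.0082] / 0.0700 = -0.5086 which rounds to -0.51
√T = √0.25 = 0.5000
φ(d₁) = φ(-0.51) = 0.3503
vega = S·φ(d₁)·√T = 134·0.3503·0.5000 = 23.4701

23.47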